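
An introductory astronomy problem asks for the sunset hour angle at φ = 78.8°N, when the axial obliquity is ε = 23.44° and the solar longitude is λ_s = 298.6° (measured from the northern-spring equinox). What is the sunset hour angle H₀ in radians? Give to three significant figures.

Solar declination: sin δ = sin ε · sin λ_s = sin 23.44° × sin 298.6° = -0.34925, so δ = -20.442°.
cos H₀ = −tan φ · tan δ = 1.8824 ≥ 1, so the Sun never rises (polar night) and H₀ = 0.

H₀ = 0.00 rad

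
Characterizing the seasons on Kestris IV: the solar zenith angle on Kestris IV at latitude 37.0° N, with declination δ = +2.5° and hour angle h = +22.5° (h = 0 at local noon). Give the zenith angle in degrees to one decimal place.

cos θ_z = sin φ sin δ + cos φ cos δ cos h = 0.026251 + 0.737141 = 0.763392.
θ_z = arccos(0.763392) = 40.2°.

θ_z = 40.2°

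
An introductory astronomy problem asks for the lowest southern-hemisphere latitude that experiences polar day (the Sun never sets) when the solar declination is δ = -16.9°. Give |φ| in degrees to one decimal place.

Polar day requires cos H₀ = −tan φ tan δ ≤ −1, i.e. tan φ tan δ ≥ 1.
The boundary is |tan φ| · |tan δ| = 1, so |φ| = 90° − |δ| = 90° − 16.9° = 73.1° in the southern hemisphere.

|φ| = 73.1°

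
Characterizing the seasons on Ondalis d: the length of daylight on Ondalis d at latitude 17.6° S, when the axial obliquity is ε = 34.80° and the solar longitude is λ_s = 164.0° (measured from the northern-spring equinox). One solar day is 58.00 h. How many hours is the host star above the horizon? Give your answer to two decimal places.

Solar declination: sin δ = sin ε · sin λ_s = sin 34.80° × sin 164.0° = 0.15731, so δ = +9.051°.
cos H₀ = −tan φ · tan δ = −tan(-17.6°) × tan(+9.051°) = 0.0505, so H₀ = 1.5202 rad = 87.10°.
Daylight = 2H₀/(2π) × 58.00 h = (1.5202/π) × 58.00 = 28.07 h.

28.07 h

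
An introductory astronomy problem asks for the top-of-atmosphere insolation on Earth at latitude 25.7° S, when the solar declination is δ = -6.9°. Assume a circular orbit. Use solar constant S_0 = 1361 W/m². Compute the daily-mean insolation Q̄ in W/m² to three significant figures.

cos h₀ = −tan(-25.7°) tan(-6.900°) = -0.0582, h₀ = 1.6291 rad.
Bracket: h₀ sin ϕ sin δ + cos ϕ cos δ sin h₀ = 1.6291×-0.43366×-0.12014 + 0.90108×0.99276×0.99830 = 0.084876 + 0.893035 = 0.977911.
Q̄ = (S_0/π) × [bracket] = (1361/π) × 0.977911 = 423.7 W/m².

Q̄ ≈ 424 W/m²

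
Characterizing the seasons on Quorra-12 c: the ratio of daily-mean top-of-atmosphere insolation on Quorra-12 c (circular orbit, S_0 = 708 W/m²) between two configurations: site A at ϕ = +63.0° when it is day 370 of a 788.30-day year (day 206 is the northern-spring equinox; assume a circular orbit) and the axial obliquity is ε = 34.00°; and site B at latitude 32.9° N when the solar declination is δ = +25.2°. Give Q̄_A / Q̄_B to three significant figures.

— Configuration A (ϕ=+63.0°):
Solar longitude: L_s = 360° × (370 − 206)/788.30 = 74.895°.
sin δ = sin 34.00° × sin 74.895° = 0.53987, so δ = +32.675°.
cos h₀ = −tan(+63.0°) tan(+32.675°) = -1.2588 ≤ −1 ⇒ polar day, h₀ = π.
Bracket: h₀ sin ϕ sin δ + cos ϕ cos δ sin h₀ = 3.1416×0.89101×0.53987 + 0.45399×0.84175×0.00000 = 1.511202 + 0.000000 = 1.511202.
Q̄ = (S_0/π) × [bracket] = (708/π) × 1.511202 = 340.57 W/m².
— Configuration B (ϕ=+32.9°):
cos h₀ = −tan(+32.9°) tan(+25.200°) = -0.3044, h₀ = 1.8801 rad.
Bracket: h₀ sin ϕ sin δ + cos ϕ cos δ sin h₀ = 1.8801×0.54317×0.42578 + 0.83962×0.90483×0.95254 = 0.434812 + 0.723657 = 1.158469.
Q̄ = (S_0/π) × [bracket] = (708/π) × 1.158469 = 261.08 W/m².
Ratio Q̄_A / Q̄_B = 340.57 / 261.08 = 1.304.

Q̄_A / Q̄_B ≈ 1.30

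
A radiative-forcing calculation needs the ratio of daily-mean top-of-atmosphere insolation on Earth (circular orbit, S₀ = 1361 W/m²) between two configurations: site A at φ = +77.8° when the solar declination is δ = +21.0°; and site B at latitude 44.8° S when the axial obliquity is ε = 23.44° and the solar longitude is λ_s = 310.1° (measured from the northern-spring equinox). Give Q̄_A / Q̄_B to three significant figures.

— Configuration A (φ=+77.8°):
cos H₀ = −tan(+77.8°) tan(+21.000°) = -1.7754 ≤ −1 ⇒ polar day, H₀ = π.
Bracket: H₀ sin φ sin δ + cos φ cos δ sin H₀ = 3.1416×0.97742×0.35837 + 0.21132×0.93358×0.00000 = 1.100433 + 0.000000 = 1.100433.
Q̄ = (S₀/π) × [bracket] = (1361/π) × 1.100433 = 476.73 W/m².
— Configuration B (φ=-44.8°):
Solar declination: sin δ = sin ε · sin λ_s = sin 23.44° × sin 310.1° = -0.30428, so δ = -17.715°.
cos H₀ = −tan(-44.8°) tan(-17.715°) = -0.3172, H₀ = 1.8936 rad.
Bracket: H₀ sin φ sin δ + cos φ cos δ sin H₀ = 1.8936×-0.70463×-0.30428 + 0.70957×0.95258×0.94836 = 0.405997 + 0.641018 = 1.047015.
Q̄ = (S₀/π) × [bracket] = (1361/π) × 1.047015 = 453.59 W/m².
Ratio Q̄_A / Q̄_B = 476.73 / 453.59 = 1.051.

Q̄_A / Q̄_B ≈ 1.05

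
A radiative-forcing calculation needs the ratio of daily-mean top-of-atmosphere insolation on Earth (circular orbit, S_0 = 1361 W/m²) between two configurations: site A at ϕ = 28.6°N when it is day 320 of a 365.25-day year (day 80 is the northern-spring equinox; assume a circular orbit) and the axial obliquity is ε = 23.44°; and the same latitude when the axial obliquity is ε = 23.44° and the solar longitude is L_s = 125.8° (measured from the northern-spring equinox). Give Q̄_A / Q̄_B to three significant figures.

Q̄_A / Q̄_B ≈ 0.546

— Configuration A (ϕ=+28.6°):
Solar longitude: L_s = 360° × (320 − 80)/365.25 = 236.550°.
sin δ = sin 23.44° × sin 236.550° = -0.33190, so δ = -19.384°.
cos h₀ = −tan(+28.6°) tan(-19.384°) = 0.1918, h₀ = 1.3778 rad.
Bracket: h₀ sin ϕ sin δ + cos ϕ cos δ sin h₀ = 1.3778×0.47869×-0.33190 + 0.87798×0.94331×0.98143 = -0.218901 + 0.812828 = 0.593927.
Q̄ = (S_0/π) × [bracket] = (1361/π) × 0.593927 = 257.30 W/m².
— Configuration B (ϕ=+28.6°):
Solar declination: sin δ = sin ε · sin L_s = sin 23.44° × sin 125.8° = 0.32263, so δ = +18.822°.
cos h₀ = −tan(+28.6°) tan(+18.822°) = -0.1858, h₀ = 1.7577 rad.
Bracket: h₀ sin ϕ sin δ + cos ϕ cos δ sin h₀ = 1.7577×0.47869×0.32263 + 0.87798×0.94652×0.98258 = 0.271459 + 0.816549 = 1.088008.
Q̄ = (S_0/π) × [bracket] = (1361/π) × 1.088008 = 471.35 W/m².
Ratio Q̄_A / Q̄_B = 257.30 / 471.35 = 0.5459.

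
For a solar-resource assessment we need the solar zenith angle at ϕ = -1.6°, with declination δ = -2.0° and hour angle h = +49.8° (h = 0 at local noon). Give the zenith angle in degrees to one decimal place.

cos θ_z = sin ϕ sin δ + cos ϕ cos δ cos h = 0.000974 + 0.644813 = 0.645787.
θ_z = arccos(0.645787) = 49.8°.

θ_z = 49.8°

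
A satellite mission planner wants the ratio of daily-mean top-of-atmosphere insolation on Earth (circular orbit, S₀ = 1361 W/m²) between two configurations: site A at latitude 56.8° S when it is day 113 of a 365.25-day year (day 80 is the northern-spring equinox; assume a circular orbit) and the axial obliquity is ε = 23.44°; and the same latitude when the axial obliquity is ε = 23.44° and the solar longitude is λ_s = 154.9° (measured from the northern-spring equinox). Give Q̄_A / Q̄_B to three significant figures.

— Configuration A (φ=-56.8°):
Solar longitude: λ_s = 360° × (113 − 80)/365.25 = 32.526°.
sin δ = sin 23.44° × sin 32.526° = 0.21388, so δ = +12.350°.
cos H₀ = −tan(-56.8°) tan(+12.350°) = 0.3346, H₀ = 1.2296 rad.
Bracket: H₀ sin φ sin δ + cos φ cos δ sin H₀ = 1.2296×-0.83676×0.21388 + 0.54756×0.97686×0.94236 = -0.220057 + 0.504058 = 0.284001.
Q̄ = (S₀/π) × [bracket] = (1361/π) × 0.284001 = 123.03 W/m².
— Configuration B (φ=-56.8°):
Solar declination: sin δ = sin ε · sin λ_s = sin 23.44° × sin 154.9° = 0.16874, so δ = +9.715°.
cos H₀ = −tan(-56.8°) tan(+9.715°) = 0.2616, H₀ = 1.3061 rad.
Bracket: H₀ sin φ sin δ + cos φ cos δ sin H₀ = 1.3061×-0.83676×0.16874 + 0.54756×0.98566×0.96517 = -0.184415 + 0.520910 = 0.336495.
Q̄ = (S₀/π) × [bracket] = (1361/π) × 0.336495 = 145.78 W/m².
Ratio Q̄_A / Q̄_B = 123.03 / 145.78 = 0.8439.

Q̄_A / Q̄_B ≈ 0.844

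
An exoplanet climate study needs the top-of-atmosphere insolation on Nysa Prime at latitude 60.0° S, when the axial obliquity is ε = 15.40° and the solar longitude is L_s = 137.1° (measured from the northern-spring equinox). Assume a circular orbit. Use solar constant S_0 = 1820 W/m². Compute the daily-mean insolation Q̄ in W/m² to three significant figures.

Q̄ ≈ 157 W/m²

Solar declination: sin δ = sin ε · sin L_s = sin 15.40° × sin 137.1° = 0.18077, so δ = +10.415°.
cos h₀ = −tan(-60.0°) tan(+10.415°) = 0.3183, h₀ = 1.2468 rad.
Bracket: h₀ sin ϕ sin δ + cos ϕ cos δ sin h₀ = 1.2468×-0.86603×0.18077 + 0.50000×0.98353×0.94797 = -0.195189 + 0.466178 = 0.270989.
Q̄ = (S_0/π) × [bracket] = (1820/π) × 0.270989 = 157.0 W/m².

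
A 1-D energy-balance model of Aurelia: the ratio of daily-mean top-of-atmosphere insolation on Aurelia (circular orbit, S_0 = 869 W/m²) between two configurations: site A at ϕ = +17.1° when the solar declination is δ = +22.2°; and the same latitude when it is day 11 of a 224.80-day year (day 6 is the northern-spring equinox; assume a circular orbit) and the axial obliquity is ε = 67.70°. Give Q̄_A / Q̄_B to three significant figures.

— Configuration A (ϕ=+17.1°):
cos h₀ = −tan(+17.1°) tan(+22.200°) = -0.1255, h₀ = 1.6967 rad.
Bracket: h₀ sin ϕ sin δ + cos ϕ cos δ sin h₀ = 1.6967×0.29404×0.37784 + 0.95579×0.92587×0.99209 = 0.188503 + 0.877937 = 1.066440.
Q̄ = (S_0/π) × [bracket] = (869/π) × 1.066440 = 294.99 W/m².
— Configuration B (ϕ=+17.1°):
Solar longitude: L_s = 360° × (11 − 6)/224.80 = 8.007°.
sin δ = sin 67.70° × sin 8.007° = 0.12888, so δ = +7.405°.
cos h₀ = −tan(+17.1°) tan(+7.405°) = -0.0400, h₀ = 1.6108 rad.
Bracket: h₀ sin ϕ sin δ + cos ϕ cos δ sin h₀ = 1.6108×0.29404×0.12888 + 0.95579×0.99166×0.99920 = 0.061043 + 0.947060 = 1.008103.
Q̄ = (S_0/π) × [bracket] = (869/π) × 1.008103 = 278.85 W/m².
Ratio Q̄_A / Q̄_B = 294.99 / 278.85 = 1.058.

Q̄_A / Q̄_B ≈ 1.06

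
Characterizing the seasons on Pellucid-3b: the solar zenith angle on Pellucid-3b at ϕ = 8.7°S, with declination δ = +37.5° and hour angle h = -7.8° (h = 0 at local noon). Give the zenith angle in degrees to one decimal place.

θ_z = 46.8°

cos θ_z = sin ϕ sin δ + cos ϕ cos δ cos h = -0.092082 + 0.776969 = 0.684887.
θ_z = arccos(0.684887) = 46.8°.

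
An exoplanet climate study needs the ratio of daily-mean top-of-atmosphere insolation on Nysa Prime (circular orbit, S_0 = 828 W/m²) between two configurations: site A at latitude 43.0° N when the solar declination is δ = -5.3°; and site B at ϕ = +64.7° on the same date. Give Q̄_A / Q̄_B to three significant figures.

Q̄_A / Q̄_B ≈ 2.09

— Configuration A (ϕ=+43.0°):
cos h₀ = −tan(+43.0°) tan(-5.300°) = 0.0865, h₀ = 1.4842 rad.
Bracket: h₀ sin ϕ sin δ + cos ϕ cos δ sin h₀ = 1.4842×0.68200×-0.09237 + 0.73135×0.99572×0.99625 = -0.093499 + 0.725489 = 0.631990.
Q̄ = (S_0/π) × [bracket] = (828/π) × 0.631990 = 166.57 W/m².
— Configuration B (ϕ=+64.7°):
cos h₀ = −tan(+64.7°) tan(-5.300°) = 0.1963, h₀ = 1.3733 rad.
Bracket: h₀ sin ϕ sin δ + cos ϕ cos δ sin h₀ = 1.3733×0.90408×-0.09237 + 0.42736×0.99572×0.98055 = -0.114684 + 0.417254 = 0.302570.
Q̄ = (S_0/π) × [bracket] = (828/π) × 0.302570 = 79.746 W/m².
Ratio Q̄_A / Q̄_B = 166.57 / 79.746 = 2.089.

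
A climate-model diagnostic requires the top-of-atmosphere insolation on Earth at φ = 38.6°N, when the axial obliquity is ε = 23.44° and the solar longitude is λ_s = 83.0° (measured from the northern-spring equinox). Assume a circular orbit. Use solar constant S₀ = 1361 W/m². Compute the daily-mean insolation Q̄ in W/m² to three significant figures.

Solar declination: sin δ = sin ε · sin λ_s = sin 23.44° × sin 83.0° = 0.39482, so δ = +23.255°.
cos H₀ = −tan(+38.6°) tan(+23.255°) = -0.3431, H₀ = 1.9210 rad.
Bracket: H₀ sin φ sin δ + cos φ cos δ sin H₀ = 1.9210×0.62388×0.39482 + 0.78152×0.91876×0.93932 = 0.473181 + 0.674459 = 1.147640.
Q̄ = (S₀/π) × [bracket] = (1361/π) × 1.147640 = 497.2 W/m².

Q̄ ≈ 497 W/m²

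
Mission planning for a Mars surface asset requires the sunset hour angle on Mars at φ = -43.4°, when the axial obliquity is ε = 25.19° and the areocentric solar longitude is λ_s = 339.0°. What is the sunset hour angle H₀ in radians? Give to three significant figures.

H₀ = 1.72 rad

sin δ = sin 25.19° × sin 339.0° = -0.15253, so δ = -8.774°.
cos H₀ = −tan φ · tan δ = −tan(-43.4°) × tan(-8.774°) = -0.1459, so H₀ = 1.7173 rad = 98.39°.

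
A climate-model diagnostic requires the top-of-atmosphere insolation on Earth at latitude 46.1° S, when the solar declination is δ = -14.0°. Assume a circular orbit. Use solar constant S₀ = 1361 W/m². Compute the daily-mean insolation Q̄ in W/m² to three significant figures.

cos H₀ = −tan(-46.1°) tan(-14.000°) = -0.2591, H₀ = 1.8329 rad.
Bracket: H₀ sin φ sin δ + cos φ cos δ sin H₀ = 1.8329×-0.72055×-0.24192 + 0.69340×0.97030×0.96585 = 0.319503 + 0.649830 = 0.969333.
Q̄ = (S₀/π) × [bracket] = (1361/π) × 0.969333 = 419.9 W/m².

Q̄ ≈ 420 W/m²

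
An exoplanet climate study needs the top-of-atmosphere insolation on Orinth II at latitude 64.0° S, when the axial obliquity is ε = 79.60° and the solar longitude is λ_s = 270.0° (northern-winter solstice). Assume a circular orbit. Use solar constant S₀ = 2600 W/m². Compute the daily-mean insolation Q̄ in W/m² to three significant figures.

Q̄ ≈ 2.30e+03 W/m²

Solar declination: sin δ = sin ε · sin λ_s = sin 79.60° × sin 270.0° = -0.98357, so δ = -79.600°.
cos H₀ = −tan(-64.0°) tan(-79.600°) = -11.1712 ≤ −1 ⇒ polar day, H₀ = π.
Bracket: H₀ sin φ sin δ + cos φ cos δ sin H₀ = 3.1416×-0.89879×-0.98357 + 0.43837×0.18052×0.00000 = 2.777246 + 0.000000 = 2.777246.
Q̄ = (S₀/π) × [bracket] = (2600/π) × 2.777246 = 2298 W/m².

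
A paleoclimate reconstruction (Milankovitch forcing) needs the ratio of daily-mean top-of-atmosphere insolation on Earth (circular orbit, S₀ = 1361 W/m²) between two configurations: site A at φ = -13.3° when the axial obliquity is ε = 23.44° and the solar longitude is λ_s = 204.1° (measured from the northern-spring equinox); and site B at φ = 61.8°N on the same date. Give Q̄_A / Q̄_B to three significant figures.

— Configuration A (φ=-13.3°):
Solar declination: sin δ = sin ε · sin λ_s = sin 23.44° × sin 204.1° = -0.16243, so δ = -9.348°.
cos H₀ = −tan(-13.3°) tan(-9.348°) = -0.0389, H₀ = 1.6097 rad.
Bracket: H₀ sin φ sin δ + cos φ cos δ sin H₀ = 1.6097×-0.23005×-0.16243 + 0.97318×0.98672×0.99924 = 0.060150 + 0.959526 = 1.019676.
Q̄ = (S₀/π) × [bracket] = (1361/π) × 1.019676 = 441.74 W/m².
— Configuration B (φ=+61.8°):
cos H₀ = −tan(+61.8°) tan(-9.348°) = 0.3070, H₀ = 1.2588 rad.
Bracket: H₀ sin φ sin δ + cos φ cos δ sin H₀ = 1.2588×0.88130×-0.16243 + 0.47255×0.98672×0.95171 = -0.180197 + 0.443758 = 0.263561.
Q̄ = (S₀/π) × [bracket] = (1361/π) × 0.263561 = 114.18 W/m².
Ratio Q̄_A / Q̄_B = 441.74 / 114.18 = 3.869.

Q̄_A / Q̄_B ≈ 3.87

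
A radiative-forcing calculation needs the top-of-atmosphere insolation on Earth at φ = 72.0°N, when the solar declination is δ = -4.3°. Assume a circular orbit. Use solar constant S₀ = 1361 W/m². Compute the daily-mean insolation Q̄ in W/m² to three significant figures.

Q̄ ≈ 88.6 W/m²

cos H₀ = −tan(+72.0°) tan(-4.300°) = 0.2314, H₀ = 1.3373 rad.
Bracket: H₀ sin φ sin δ + cos φ cos δ sin H₀ = 1.3373×0.95106×-0.07498 + 0.30902×0.99719×0.97286 = -0.095364 + 0.299788 = 0.204424.
Q̄ = (S₀/π) × [bracket] = (1361/π) × 0.204424 = 88.56 W/m².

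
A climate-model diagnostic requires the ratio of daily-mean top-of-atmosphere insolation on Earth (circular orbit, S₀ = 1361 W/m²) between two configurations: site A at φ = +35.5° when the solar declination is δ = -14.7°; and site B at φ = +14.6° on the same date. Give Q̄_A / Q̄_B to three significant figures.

Q̄_A / Q̄_B ≈ 0.680

— Configuration A (φ=+35.5°):
cos H₀ = −tan(+35.5°) tan(-14.700°) = 0.1871, H₀ = 1.3826 rad.
Bracket: H₀ sin φ sin δ + cos φ cos δ sin H₀ = 1.3826×0.58070×-0.25376 + 0.81412×0.96727×0.98234 = -0.203738 + 0.773567 = 0.569829.
Q̄ = (S₀/π) × [bracket] = (1361/π) × 0.569829 = 246.86 W/m².
— Configuration B (φ=+14.6°):
cos H₀ = −tan(+14.6°) tan(-14.700°) = 0.0683, H₀ = 1.5024 rad.
Bracket: H₀ sin φ sin δ + cos φ cos δ sin H₀ = 1.5024×0.25207×-0.25376 + 0.96771×0.96727×0.99766 = -0.096101 + 0.933847 = 0.837746.
Q̄ = (S₀/π) × [bracket] = (1361/π) × 0.837746 = 362.93 W/m².
Ratio Q̄_A / Q̄_B = 246.86 / 362.93 = 0.6802.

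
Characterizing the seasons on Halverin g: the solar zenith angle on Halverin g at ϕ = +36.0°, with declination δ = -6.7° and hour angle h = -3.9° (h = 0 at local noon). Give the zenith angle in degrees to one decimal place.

cos θ_z = sin ϕ sin δ + cos ϕ cos δ cos h = -0.068577 + 0.801631 = 0.733054.
θ_z = arccos(0.733054) = 42.9°.

θ_z = 42.9°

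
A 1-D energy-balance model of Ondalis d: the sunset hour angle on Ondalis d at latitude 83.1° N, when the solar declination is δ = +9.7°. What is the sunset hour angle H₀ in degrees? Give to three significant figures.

Sunrise equation: cos H₀ = −tan φ · tan δ = -1.4125 ≤ −1, so the host star never sets (polar day) and H₀ = π.

H₀ = 180°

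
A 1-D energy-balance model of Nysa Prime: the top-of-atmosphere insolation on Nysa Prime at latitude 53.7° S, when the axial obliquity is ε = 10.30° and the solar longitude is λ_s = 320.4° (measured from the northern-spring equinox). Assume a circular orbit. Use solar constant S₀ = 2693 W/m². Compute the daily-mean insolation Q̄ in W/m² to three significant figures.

Q̄ ≈ 634 W/m²

Solar declination: sin δ = sin ε · sin λ_s = sin 10.30° × sin 320.4° = -0.11397, so δ = -6.544°.
cos H₀ = −tan(-53.7°) tan(-6.544°) = -0.1562, H₀ = 1.7276 rad.
Bracket: H₀ sin φ sin δ + cos φ cos δ sin H₀ = 1.7276×-0.80593×-0.11397 + 0.59201×0.99348×0.98773 = 0.158683 + 0.580933 = 0.739616.
Q̄ = (S₀/π) × [bracket] = (2693/π) × 0.739616 = 634.0 W/m².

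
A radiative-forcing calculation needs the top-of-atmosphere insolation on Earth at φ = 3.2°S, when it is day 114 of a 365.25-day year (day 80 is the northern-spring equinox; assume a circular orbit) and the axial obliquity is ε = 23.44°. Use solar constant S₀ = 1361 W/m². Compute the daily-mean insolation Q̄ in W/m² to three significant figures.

Q̄ ≈ 414 W/m²

Solar longitude: λ_s = 360° × (114 − 80)/365.25 = 33.511°.
sin δ = sin 23.44° × sin 33.511° = 0.21962, so δ = +12.687°.
cos H₀ = −tan(-3.2°) tan(+12.687°) = 0.0126, H₀ = 1.5582 rad.
Bracket: H₀ sin φ sin δ + cos φ cos δ sin H₀ = 1.5582×-0.05582×0.21962 + 0.99844×0.97559×0.99992 = -0.019102 + 0.973990 = 0.954888.
Q̄ = (S₀/π) × [bracket] = (1361/π) × 0.954888 = 413.7 W/m².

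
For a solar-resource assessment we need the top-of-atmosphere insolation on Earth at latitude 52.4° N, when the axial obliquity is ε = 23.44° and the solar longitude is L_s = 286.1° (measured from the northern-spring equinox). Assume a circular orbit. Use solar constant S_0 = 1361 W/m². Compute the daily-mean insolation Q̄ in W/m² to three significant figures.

Q̄ ≈ 74.4 W/m²

Solar declination: sin δ = sin ε · sin L_s = sin 23.44° × sin 286.1° = -0.38219, so δ = -22.469°.
cos h₀ = −tan(+52.4°) tan(-22.469°) = 0.5370, h₀ = 1.0039 rad.
Bracket: h₀ sin ϕ sin δ + cos ϕ cos δ sin h₀ = 1.0039×0.79229×-0.38219 + 0.61015×0.92409×0.84355 = -0.303986 + 0.475622 = 0.171636.
Q̄ = (S_0/π) × [bracket] = (1361/π) × 0.171636 = 74.36 W/m².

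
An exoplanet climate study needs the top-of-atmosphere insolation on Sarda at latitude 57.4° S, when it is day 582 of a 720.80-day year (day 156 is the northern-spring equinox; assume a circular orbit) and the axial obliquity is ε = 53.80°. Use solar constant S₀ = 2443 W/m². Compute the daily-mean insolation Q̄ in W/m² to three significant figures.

Q̄ ≈ 941 W/m²

Solar longitude: λ_s = 360° × (582 − 156)/720.80 = 212.764°.
sin δ = sin 53.80° × sin 212.764° = -0.43671, so δ = -25.894°.
cos H₀ = −tan(-57.4°) tan(-25.894°) = -0.7591, H₀ = 2.4327 rad.
Bracket: H₀ sin φ sin δ + cos φ cos δ sin H₀ = 2.4327×-0.84245×-0.43671 + 0.53877×0.89960×0.65101 = 0.895006 + 0.315530 = 1.210536.
Q̄ = (S₀/π) × [bracket] = (2443/π) × 1.210536 = 941.4 W/m².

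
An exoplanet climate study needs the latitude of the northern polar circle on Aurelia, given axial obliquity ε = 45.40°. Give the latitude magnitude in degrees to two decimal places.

The polar circle is the lowest latitude that experiences at least one full rotation of continuous daylight at the northern-summer solstice; it lies at |ϕ| = 90° − ε = 90° − 45.40° = 44.60°.

44.60°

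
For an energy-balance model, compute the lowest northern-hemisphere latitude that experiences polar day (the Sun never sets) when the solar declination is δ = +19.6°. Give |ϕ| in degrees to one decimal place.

|ϕ| = 70.4°

Polar day requires cos h₀ = −tan ϕ tan δ ≤ −1, i.e. tan ϕ tan δ ≥ 1.
The boundary is |tan ϕ| · |tan δ| = 1, so |ϕ| = 90° − |δ| = 90° − 19.6° = 70.4° in the northern hemisphere.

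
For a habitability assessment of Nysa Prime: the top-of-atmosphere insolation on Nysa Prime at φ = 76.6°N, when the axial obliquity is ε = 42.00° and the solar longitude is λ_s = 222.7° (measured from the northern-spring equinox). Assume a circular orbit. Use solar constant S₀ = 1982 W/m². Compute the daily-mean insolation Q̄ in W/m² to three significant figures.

Q̄ ≈ 0.00 W/m²

Solar declination: sin δ = sin ε · sin λ_s = sin 42.00° × sin 222.7° = -0.45378, so δ = -26.986°.
cos H₀ = −tan(+76.6°) tan(-26.986°) = 2.1375 ≥ 1 ⇒ polar night, H₀ = 0 and Q̄ = 0.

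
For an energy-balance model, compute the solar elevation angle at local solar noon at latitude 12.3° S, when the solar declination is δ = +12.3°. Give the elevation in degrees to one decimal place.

At local noon the hour angle is zero, so the zenith angle equals |φ − δ| = |-12.3° − (+12.300°)| = 24.600°.
Elevation = 90° − 24.600° = 65.4°.

65.4°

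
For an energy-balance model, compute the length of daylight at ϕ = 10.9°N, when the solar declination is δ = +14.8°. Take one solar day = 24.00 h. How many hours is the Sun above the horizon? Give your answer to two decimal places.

cos h₀ = −tan ϕ · tan δ = −tan(+10.9°) × tan(+14.800°) = -0.0509, so h₀ = 1.6217 rad = 92.92°.
Daylight = 2h₀/(2π) × 24.00 h = (1.6217/π) × 24.00 = 12.39 h.

12.39 h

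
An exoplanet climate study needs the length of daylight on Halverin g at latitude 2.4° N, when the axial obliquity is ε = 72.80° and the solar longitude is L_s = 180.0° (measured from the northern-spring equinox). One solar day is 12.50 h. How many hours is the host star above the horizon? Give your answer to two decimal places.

Solar declination: sin δ = sin ε · sin L_s = sin 72.80° × sin 180.0° = 0.00000, so δ = +0.000°.
cos h₀ = −tan ϕ · tan δ = −tan(+2.4°) × tan(+0.000°) = -0.0000, so h₀ = 1.5708 rad = 90.00°.
Daylight = 2h₀/(2π) × 12.50 h = (1.5708/π) × 12.50 = 6.25 h.

6.25 h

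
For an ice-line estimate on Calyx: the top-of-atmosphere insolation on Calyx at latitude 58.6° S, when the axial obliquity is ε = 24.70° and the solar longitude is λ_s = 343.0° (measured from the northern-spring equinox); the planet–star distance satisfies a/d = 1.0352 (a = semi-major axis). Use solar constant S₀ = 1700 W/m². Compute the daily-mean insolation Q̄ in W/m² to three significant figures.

Solar declination: sin δ = sin ε · sin λ_s = sin 24.70° × sin 343.0° = -0.12217, so δ = -7.018°.
cos H₀ = −tan(-58.6°) tan(-7.018°) = -0.2017, H₀ = 1.7739 rad.
Bracket: H₀ sin φ sin δ + cos φ cos δ sin H₀ = 1.7739×-0.85355×-0.12217 + 0.52101×0.99251×0.97946 = 0.184979 + 0.506486 = 0.691465.
Inverse-square distance factor (a/d)² = 1.0352² = 1.071639.
Q̄ = (S₀/π) × 1.071639 × [bracket] = (1700/π) × 1.071639 × 0.691465 = 401.0 W/m².

Q̄ ≈ 401 W/m²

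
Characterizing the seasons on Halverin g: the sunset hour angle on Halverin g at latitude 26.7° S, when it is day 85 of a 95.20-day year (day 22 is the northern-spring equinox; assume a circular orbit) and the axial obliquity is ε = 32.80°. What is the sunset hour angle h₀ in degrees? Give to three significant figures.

h₀ = 105°

Solar longitude: L_s = 360° × (85 − 22)/95.20 = 238.235°.
sin δ = sin 32.80° × sin 238.235° = -0.46057, so δ = -27.424°.
cos h₀ = −tan ϕ · tan δ = −tan(-26.7°) × tan(-27.424°) = -0.2610, so h₀ = 1.8348 rad = 105.13°.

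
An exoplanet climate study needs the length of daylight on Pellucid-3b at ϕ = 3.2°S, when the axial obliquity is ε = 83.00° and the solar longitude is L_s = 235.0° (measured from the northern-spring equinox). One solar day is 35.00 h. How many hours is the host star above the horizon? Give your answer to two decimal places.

Solar declination: sin δ = sin ε · sin L_s = sin 83.00° × sin 235.0° = -0.81305, so δ = -54.395°.
cos h₀ = −tan ϕ · tan δ = −tan(-3.2°) × tan(-54.395°) = -0.0781, so h₀ = 1.6490 rad = 94.48°.
Daylight = 2h₀/(2π) × 35.00 h = (1.6490/π) × 35.00 = 18.37 h.

18.37 h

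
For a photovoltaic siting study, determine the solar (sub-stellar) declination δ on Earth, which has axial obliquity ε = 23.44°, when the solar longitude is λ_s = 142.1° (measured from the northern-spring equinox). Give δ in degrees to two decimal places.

sin δ = sin ε · sin λ_s = sin 23.44° × sin 142.1° = 0.244356.
δ = arcsin(0.244356) = +14.14°.

δ = +14.14°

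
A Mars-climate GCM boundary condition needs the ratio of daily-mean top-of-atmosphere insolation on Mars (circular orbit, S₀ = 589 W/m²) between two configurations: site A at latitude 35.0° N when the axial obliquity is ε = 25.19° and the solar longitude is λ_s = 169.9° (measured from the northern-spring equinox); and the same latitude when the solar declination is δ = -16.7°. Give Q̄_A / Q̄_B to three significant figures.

Q̄_A / Q̄_B ≈ 1.63

— Configuration A (φ=+35.0°):
Solar declination: sin δ = sin ε · sin λ_s = sin 25.19° × sin 169.9° = 0.07464, so δ = +4.281°.
cos H₀ = −tan(+35.0°) tan(+4.281°) = -0.0524, H₀ = 1.6232 rad.
Bracket: H₀ sin φ sin δ + cos φ cos δ sin H₀ = 1.6232×0.57358×0.07464 + 0.81915×0.99721×0.99863 = 0.069492 + 0.815745 = 0.885237.
Q̄ = (S₀/π) × [bracket] = (589/π) × 0.885237 = 165.97 W/m².
— Configuration B (φ=+35.0°):
cos H₀ = −tan(+35.0°) tan(-16.700°) = 0.2101, H₀ = 1.3591 rad.
Bracket: H₀ sin φ sin δ + cos φ cos δ sin H₀ = 1.3591×0.57358×-0.28736 + 0.81915×0.95782×0.97769 = -0.224012 + 0.767094 = 0.543082.
Q̄ = (S₀/π) × [bracket] = (589/π) × 0.543082 = 101.82 W/m².
Ratio Q̄_A / Q̄_B = 165.97 / 101.82 = 1.630.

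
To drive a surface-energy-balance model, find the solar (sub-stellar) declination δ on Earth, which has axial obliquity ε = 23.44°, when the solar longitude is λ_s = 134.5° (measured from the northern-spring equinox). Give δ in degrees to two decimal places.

δ = +16.48°

sin δ = sin ε · sin λ_s = sin 23.44° × sin 134.5° = 0.283723.
δ = arcsin(0.283723) = +16.48°.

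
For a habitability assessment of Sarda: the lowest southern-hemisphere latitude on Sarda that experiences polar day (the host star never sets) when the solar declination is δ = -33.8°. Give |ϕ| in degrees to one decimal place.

|ϕ| = 56.2°

Polar day requires cos h₀ = −tan ϕ tan δ ≤ −1, i.e. tan ϕ tan δ ≥ 1.
The boundary is |tan ϕ| · |tan δ| = 1, so |ϕ| = 90° − |δ| = 90° − 33.8° = 56.2° in the southern hemisphere.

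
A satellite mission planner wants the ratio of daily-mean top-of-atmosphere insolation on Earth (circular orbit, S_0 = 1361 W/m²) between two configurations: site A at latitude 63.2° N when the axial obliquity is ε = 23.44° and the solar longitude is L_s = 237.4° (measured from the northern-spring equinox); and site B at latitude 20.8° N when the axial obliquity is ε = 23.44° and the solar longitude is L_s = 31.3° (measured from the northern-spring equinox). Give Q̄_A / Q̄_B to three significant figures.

— Configuration A (ϕ=+63.2°):
Solar declination: sin δ = sin ε · sin L_s = sin 23.44° × sin 237.4° = -0.33512, so δ = -19.580°.
cos h₀ = −tan(+63.2°) tan(-19.580°) = 0.7041, h₀ = 0.7896 rad.
Bracket: h₀ sin ϕ sin δ + cos ϕ cos δ sin h₀ = 0.7896×0.89259×-0.33512 + 0.45088×0.94218×0.71006 = -0.236189 + 0.301641 = 0.065452.
Q̄ = (S_0/π) × [bracket] = (1361/π) × 0.065452 = 28.355 W/m².
— Configuration B (ϕ=+20.8°):
Solar declination: sin δ = sin ε · sin L_s = sin 23.44° × sin 31.3° = 0.20666, so δ = +11.927°.
cos h₀ = −tan(+20.8°) tan(+11.927°) = -0.0802, h₀ = 1.6511 rad.
Bracket: h₀ sin ϕ sin δ + cos ϕ cos δ sin h₀ = 1.6511×0.35511×0.20666 + 0.93483×0.97841×0.99678 = 0.121169 + 0.911702 = 1.032871.
Q̄ = (S_0/π) × [bracket] = (1361/π) × 1.032871 = 447.46 W/m².
Ratio Q̄_A / Q̄_B = 28.355 / 447.46 = 0.06337.

Q̄_A / Q̄_B ≈ 0.0634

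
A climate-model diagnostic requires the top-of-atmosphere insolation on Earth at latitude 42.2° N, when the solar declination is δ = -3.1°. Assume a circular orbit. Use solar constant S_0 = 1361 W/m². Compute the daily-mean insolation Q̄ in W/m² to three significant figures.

cos h₀ = −tan(+42.2°) tan(-3.100°) = 0.0491, h₀ = 1.5217 rad.
Bracket: h₀ sin ϕ sin δ + cos ϕ cos δ sin h₀ = 1.5217×0.67172×-0.05408 + 0.74080×0.99854×0.99879 = -0.055278 + 0.738823 = 0.683545.
Q̄ = (S_0/π) × [bracket] = (1361/π) × 0.683545 = 296.1 W/m².

Q̄ ≈ 296 W/m²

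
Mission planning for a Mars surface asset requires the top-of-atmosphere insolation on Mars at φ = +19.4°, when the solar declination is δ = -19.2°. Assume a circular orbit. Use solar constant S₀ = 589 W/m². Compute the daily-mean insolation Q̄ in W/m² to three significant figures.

Q̄ ≈ 136 W/m²

cos H₀ = −tan(+19.4°) tan(-19.200°) = 0.1226, H₀ = 1.4479 rad.
Bracket: H₀ sin φ sin δ + cos φ cos δ sin H₀ = 1.4479×0.33216×-0.32887 + 0.94322×0.94438×0.99245 = -0.158165 + 0.884033 = 0.725868.
Q̄ = (S₀/π) × [bracket] = (589/π) × 0.725868 = 136.1 W/m².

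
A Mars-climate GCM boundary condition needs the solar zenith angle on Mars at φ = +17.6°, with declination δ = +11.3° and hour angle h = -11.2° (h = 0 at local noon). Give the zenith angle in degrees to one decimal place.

θ_z = 12.5°

cos θ_z = sin φ sin δ + cos φ cos δ cos h = 0.059248 + 0.916911 = 0.976159.
θ_z = arccos(0.976159) = 12.5°.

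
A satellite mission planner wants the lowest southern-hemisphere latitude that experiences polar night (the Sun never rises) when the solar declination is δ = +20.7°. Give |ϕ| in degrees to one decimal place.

Polar night requires cos h₀ = −tan ϕ tan δ ≥ 1, i.e. tan ϕ tan δ ≤ −1.
The boundary is |tan ϕ| · |tan δ| = 1, so |ϕ| = 90° − |δ| = 90° − 20.7° = 69.3° in the southern hemisphere.

|ϕ| = 69.3°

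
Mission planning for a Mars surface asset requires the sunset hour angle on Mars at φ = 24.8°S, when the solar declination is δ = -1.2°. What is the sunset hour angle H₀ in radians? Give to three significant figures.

cos H₀ = −tan φ · tan δ = −tan(-24.8°) × tan(-1.200°) = -0.0097, so H₀ = 1.5805 rad = 90.55°.

H₀ = 1.58 rad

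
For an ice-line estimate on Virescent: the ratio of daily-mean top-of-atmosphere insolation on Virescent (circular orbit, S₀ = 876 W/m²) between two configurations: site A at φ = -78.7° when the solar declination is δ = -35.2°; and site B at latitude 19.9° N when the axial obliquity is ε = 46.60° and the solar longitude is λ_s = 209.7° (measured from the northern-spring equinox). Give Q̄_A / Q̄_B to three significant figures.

Q̄_A / Q̄_B ≈ 2.56

— Configuration A (φ=-78.7°):
cos H₀ = −tan(-78.7°) tan(-35.200°) = -3.5303 ≤ −1 ⇒ polar day, H₀ = π.
Bracket: H₀ sin φ sin δ + cos φ cos δ sin H₀ = 3.1416×-0.98061×-0.57643 + 0.19595×0.81714×0.00000 = 1.775799 + 0.000000 = 1.775799.
Q̄ = (S₀/π) × [bracket] = (876/π) × 1.775799 = 495.16 W/m².
— Configuration B (φ=+19.9°):
Solar declination: sin δ = sin ε · sin λ_s = sin 46.60° × sin 209.7° = -0.35999, so δ = -21.099°.
cos H₀ = −tan(+19.9°) tan(-21.099°) = 0.1397, H₀ = 1.4307 rad.
Bracket: H₀ sin φ sin δ + cos φ cos δ sin H₀ = 1.4307×0.34038×-0.35999 + 0.94029×0.93296×0.99020 = -0.175309 + 0.868656 = 0.693347.
Q̄ = (S₀/π) × [bracket] = (876/π) × 0.693347 = 193.33 W/m².
Ratio Q̄_A / Q̄_B = 495.16 / 193.33 = 2.561.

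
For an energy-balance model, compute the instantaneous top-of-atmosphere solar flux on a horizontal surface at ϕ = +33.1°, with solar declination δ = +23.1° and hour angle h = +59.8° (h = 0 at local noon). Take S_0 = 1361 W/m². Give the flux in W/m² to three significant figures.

cos θ_z = sin ϕ sin δ + cos ϕ cos δ cos h = 0.214256 + 0.387603 = 0.601859.
Flux = S_0 · cos θ_z = 1361 × 0.601859 = 819.1 W/m².

819 W/m²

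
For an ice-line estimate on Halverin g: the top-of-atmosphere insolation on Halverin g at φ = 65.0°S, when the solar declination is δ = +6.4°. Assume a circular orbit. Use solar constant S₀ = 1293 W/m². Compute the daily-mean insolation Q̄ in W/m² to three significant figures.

Q̄ ≈ 113 W/m²

cos H₀ = −tan(-65.0°) tan(+6.400°) = 0.2405, H₀ = 1.3279 rad.
Bracket: H₀ sin φ sin δ + cos φ cos δ sin H₀ = 1.3279×-0.90631×0.11147 + 0.42262×0.99377×0.97064 = -0.134153 + 0.407656 = 0.273503.
Q̄ = (S₀/π) × [bracket] = (1293/π) × 0.273503 = 112.6 W/m².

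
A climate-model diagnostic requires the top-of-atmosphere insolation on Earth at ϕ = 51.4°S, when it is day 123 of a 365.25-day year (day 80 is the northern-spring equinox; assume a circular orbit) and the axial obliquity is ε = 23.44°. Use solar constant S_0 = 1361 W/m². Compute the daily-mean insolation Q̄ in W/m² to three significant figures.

Solar longitude: L_s = 360° × (123 − 80)/365.25 = 42.382°.
sin δ = sin 23.44° × sin 42.382° = 0.26814, so δ = +15.553°.
cos h₀ = −tan(-51.4°) tan(+15.553°) = 0.3487, h₀ = 1.2147 rad.
Bracket: h₀ sin ϕ sin δ + cos ϕ cos δ sin h₀ = 1.2147×-0.78152×0.26814 + 0.62388×0.96338×0.93725 = -0.254549 + 0.563319 = 0.308770.
Q̄ = (S_0/π) × [bracket] = (1361/π) × 0.308770 = 133.8 W/m².

Q̄ ≈ 134 W/m²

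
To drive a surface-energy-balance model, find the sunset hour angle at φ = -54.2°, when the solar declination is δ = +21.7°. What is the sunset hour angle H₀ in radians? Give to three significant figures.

H₀ = 0.986 rad

cos H₀ = −tan φ · tan δ = −tan(-54.2°) × tan(+21.700°) = 0.5518, so H₀ = 0.9863 rad = 56.51°.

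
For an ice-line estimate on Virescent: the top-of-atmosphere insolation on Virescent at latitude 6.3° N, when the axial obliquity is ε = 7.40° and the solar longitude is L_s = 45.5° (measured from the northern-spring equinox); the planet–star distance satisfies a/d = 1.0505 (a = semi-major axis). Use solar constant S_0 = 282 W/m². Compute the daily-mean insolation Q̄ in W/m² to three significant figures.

Q̄ ≈ 99.6 W/m²

Solar declination: sin δ = sin ε · sin L_s = sin 7.40° × sin 45.5° = 0.09186, so δ = +5.271°.
cos h₀ = −tan(+6.3°) tan(+5.271°) = -0.0102, h₀ = 1.5810 rad.
Bracket: h₀ sin ϕ sin δ + cos ϕ cos δ sin h₀ = 1.5810×0.10973×0.09186 + 0.99396×0.99577×0.99995 = 0.015936 + 0.989706 = 1.005642.
Inverse-square distance factor (a/d)² = 1.0505² = 1.103550.
Q̄ = (S_0/π) × 1.103550 × [bracket] = (282/π) × 1.103550 × 1.005642 = 99.62 W/m².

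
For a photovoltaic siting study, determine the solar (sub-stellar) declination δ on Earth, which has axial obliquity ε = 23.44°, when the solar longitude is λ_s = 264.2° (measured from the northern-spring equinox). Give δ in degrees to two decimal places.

sin δ = sin ε · sin λ_s = sin 23.44° × sin 264.2° = -0.395752.
δ = arcsin(-0.395752) = -23.31°.

δ = -23.31°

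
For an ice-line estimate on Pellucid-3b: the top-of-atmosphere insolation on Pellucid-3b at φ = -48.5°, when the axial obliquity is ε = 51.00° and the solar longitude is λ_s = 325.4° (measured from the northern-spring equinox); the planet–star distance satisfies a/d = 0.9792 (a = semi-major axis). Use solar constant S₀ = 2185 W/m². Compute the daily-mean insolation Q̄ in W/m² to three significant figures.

Solar declination: sin δ = sin ε · sin λ_s = sin 51.00° × sin 325.4° = -0.44130, so δ = -26.187°.
cos H₀ = −tan(-48.5°) tan(-26.187°) = -0.5558, H₀ = 2.1602 rad.
Bracket: H₀ sin φ sin δ + cos φ cos δ sin H₀ = 2.1602×-0.74896×-0.44130 + 0.66262×0.89736×0.83128 = 0.713981 + 0.494286 = 1.208267.
Inverse-square distance factor (a/d)² = 0.9792² = 0.958833.
Q̄ = (S₀/π) × 0.958833 × [bracket] = (2185/π) × 0.958833 × 1.208267 = 805.8 W/m².

Q̄ ≈ 806 W/m²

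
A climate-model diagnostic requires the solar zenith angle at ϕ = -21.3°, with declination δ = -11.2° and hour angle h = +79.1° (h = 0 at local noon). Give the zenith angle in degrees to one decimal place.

cos θ_z = sin ϕ sin δ + cos ϕ cos δ cos h = 0.070556 + 0.172823 = 0.243379.
θ_z = arccos(0.243379) = 75.9°.

θ_z = 75.9°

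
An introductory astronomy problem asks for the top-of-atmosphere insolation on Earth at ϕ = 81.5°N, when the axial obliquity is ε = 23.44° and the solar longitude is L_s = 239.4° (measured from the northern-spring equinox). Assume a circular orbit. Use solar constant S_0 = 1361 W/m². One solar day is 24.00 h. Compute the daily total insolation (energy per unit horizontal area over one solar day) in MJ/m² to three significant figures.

Solar declination: sin δ = sin ε · sin L_s = sin 23.44° × sin 239.4° = -0.34239, so δ = -20.023°.
cos h₀ = −tan(+81.5°) tan(-20.023°) = 2.4384 ≥ 1 ⇒ polar night, h₀ = 0 and Q̄ = 0.
Daily total = Q̄ × 24.00 h × 3600 s/h = 0.00 MJ/m².

0.00 MJ/m²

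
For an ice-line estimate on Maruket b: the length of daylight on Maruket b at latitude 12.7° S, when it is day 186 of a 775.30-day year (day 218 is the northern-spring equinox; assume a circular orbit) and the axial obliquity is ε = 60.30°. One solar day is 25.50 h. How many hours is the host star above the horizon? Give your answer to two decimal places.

Solar longitude: λ_s = 360° × (186 − 218)/775.30 = -14.859°, i.e. -14.859° + 360° = 345.141°.
sin δ = sin 60.30° × sin 345.141° = -0.22275, so δ = -12.871°.
cos H₀ = −tan φ · tan δ = −tan(-12.7°) × tan(-12.871°) = -0.0515, so H₀ = 1.6223 rad = 92.95°.
Daylight = 2H₀/(2π) × 25.50 h = (1.6223/π) × 25.50 = 13.17 h.

13.17 h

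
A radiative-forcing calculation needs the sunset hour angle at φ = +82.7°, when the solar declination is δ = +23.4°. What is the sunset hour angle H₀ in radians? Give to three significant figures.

Sunrise equation: cos H₀ = −tan φ · tan δ = -3.3781 ≤ −1, so the Sun never sets (polar day) and H₀ = π.

H₀ = 3.14 rad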